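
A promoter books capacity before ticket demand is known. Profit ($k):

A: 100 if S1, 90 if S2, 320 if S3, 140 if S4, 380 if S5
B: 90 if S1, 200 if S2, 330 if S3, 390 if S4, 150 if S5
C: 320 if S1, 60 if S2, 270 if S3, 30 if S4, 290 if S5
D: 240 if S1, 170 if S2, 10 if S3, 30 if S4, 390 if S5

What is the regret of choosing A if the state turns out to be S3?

10

Best payoff under S3 is 330.
Regret = 330 − 320 = 10.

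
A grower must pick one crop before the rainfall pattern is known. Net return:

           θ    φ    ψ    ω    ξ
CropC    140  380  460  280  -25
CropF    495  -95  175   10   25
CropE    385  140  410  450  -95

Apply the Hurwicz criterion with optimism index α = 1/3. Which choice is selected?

CropC: 1/3·460 + 2/3·(-25) = 410/3
CropF: 1/3·495 + 2/3·(-95) = 305/3
CropE: 1/3·450 + 2/3·(-95) = 260/3
Highest Hurwicz score = 410/3 → CropC.

CropC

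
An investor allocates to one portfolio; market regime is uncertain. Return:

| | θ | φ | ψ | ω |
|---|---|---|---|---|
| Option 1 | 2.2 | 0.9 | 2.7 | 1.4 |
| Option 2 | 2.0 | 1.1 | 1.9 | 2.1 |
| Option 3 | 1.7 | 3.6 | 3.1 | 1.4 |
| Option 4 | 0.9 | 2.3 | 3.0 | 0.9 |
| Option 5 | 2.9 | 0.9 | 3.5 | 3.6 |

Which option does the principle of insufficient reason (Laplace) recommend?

Row averages: Option 1=1.8, Option 2=1.775, Option 3=2.45, Option 4=1.775, Option 5=2.725
Highest average = 2.725 → Option 5.

Option 5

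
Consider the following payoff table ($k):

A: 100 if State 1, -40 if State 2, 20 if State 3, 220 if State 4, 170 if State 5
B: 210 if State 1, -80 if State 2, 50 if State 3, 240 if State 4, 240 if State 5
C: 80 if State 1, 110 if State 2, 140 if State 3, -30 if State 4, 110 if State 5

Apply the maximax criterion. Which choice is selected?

Row maxima: A=220, B=240, C=140
Best best-case = 240 → B.

B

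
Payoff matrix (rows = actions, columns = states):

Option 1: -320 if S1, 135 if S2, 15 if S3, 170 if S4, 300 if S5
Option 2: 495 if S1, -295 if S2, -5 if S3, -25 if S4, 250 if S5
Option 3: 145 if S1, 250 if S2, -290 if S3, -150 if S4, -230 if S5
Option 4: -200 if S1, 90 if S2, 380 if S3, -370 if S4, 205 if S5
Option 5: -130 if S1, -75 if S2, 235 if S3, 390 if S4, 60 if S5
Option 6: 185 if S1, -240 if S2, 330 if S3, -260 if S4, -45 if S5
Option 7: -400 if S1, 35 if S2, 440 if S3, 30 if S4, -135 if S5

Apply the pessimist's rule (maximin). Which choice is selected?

Row minima: Option 1=-320, Option 2=-295, Option 3=-290, Option 4=-370, Option 5=-130, Option 6=-260, Option 7=-400
Best worst-case = -130 → Option 5.

Option 5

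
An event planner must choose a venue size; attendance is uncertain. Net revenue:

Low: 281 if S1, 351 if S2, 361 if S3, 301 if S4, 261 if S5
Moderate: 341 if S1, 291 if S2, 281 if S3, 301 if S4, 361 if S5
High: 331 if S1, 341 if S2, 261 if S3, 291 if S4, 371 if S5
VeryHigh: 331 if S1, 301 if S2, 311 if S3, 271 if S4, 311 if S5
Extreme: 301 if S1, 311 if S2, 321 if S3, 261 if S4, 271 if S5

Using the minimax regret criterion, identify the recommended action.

VeryHigh

Column bests: S1=341, S2=351, S3=361, S4=301, S5=371.
Low regrets: 60, 0, 0, 0, 110 → max 110
Moderate regrets: 0, 60, 80, 0, 10 → max 80
High regrets: 10, 10, 100, 10, 0 → max 100
VeryHigh regrets: 10, 50, 50, 30, 60 → max 60
Extreme regrets: 40, 40, 40, 40, 100 → max 100
Smallest max regret = 60 → VeryHigh.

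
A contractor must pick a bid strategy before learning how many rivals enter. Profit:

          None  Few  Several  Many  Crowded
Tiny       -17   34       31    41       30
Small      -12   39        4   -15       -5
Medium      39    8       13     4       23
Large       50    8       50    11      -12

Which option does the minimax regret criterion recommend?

Medium

Column bests: None=50, Few=39, Several=50, Many=41, Crowded=30.
Tiny regrets: 67, 5, 19, 0, 0 → max 67
Small regrets: 62, 0, 46, 56, 35 → max 62
Medium regrets: 11, 31, 37, 37, 7 → max 37
Large regrets: 0, 31, 0, 30, 42 → max 42
Smallest max regret = 37 → Medium.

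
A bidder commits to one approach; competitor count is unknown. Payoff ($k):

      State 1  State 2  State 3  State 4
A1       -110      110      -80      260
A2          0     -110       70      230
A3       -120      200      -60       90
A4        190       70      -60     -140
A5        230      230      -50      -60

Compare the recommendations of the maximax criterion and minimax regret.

maximax → A1; minimax regret → A5 (disagree)

Row maxima: A1=260, A2=230, A3=200, A4=190, A5=230
Best best-case = 260 → A1.
Column bests: State 1=230, State 2=230, State 3=70, State 4=260.
A1 regrets: 340, 120, 150, 0 → max 340
A2 regrets: 230, 340, 0, 30 → max 340
A3 regrets: 350, 30, 130, 170 → max 350
A4 regrets: 40, 160, 130, 400 → max 400
A5 regrets: 0, 0, 120, 320 → max 320
Smallest max regret = 320 → A5.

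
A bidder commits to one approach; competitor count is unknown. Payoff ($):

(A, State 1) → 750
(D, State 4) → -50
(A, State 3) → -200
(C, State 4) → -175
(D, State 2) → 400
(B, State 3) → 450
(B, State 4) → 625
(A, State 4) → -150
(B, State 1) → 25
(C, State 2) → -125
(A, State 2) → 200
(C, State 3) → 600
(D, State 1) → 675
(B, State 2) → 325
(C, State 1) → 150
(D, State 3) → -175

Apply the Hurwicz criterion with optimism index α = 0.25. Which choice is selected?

A: 0.25·750 + 0.75·(-200) = 37.5
B: 0.25·625 + 0.75·25 = 175
C: 0.25·600 + 0.75·(-175) = 18.75
D: 0.25·675 + 0.75·(-175) = 37.5
Highest Hurwicz score = 175 → B.

B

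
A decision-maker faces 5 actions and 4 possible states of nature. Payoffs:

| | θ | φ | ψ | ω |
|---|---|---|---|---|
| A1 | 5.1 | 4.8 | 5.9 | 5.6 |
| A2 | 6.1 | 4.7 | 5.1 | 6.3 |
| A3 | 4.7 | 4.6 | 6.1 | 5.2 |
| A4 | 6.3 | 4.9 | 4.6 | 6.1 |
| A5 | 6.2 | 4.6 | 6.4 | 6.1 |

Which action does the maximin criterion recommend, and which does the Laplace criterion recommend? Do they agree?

maximin → A1; laplace → A5 (disagree)

Row minima: A1=4.8, A2=4.7, A3=4.6, A4=4.6, A5=4.6
Best worst-case = 4.8 → A1.
Row averages: A1=5.35, A2=5.55, A3=5.15, A4=5.475, A5=5.825
Highest average = 5.825 → A5.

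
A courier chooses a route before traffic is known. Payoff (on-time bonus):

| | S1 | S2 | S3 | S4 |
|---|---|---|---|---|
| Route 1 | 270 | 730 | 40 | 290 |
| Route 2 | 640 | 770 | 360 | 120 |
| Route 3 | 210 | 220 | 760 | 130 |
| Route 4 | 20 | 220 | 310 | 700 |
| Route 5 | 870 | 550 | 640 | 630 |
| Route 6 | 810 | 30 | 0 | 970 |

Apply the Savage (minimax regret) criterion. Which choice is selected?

Route 5

Column bests: S1=870, S2=770, S3=760, S4=970.
Route 1 regrets: 600, 40, 720, 680 → max 720
Route 2 regrets: 230, 0, 400, 850 → max 850
Route 3 regrets: 660, 550, 0, 840 → max 840
Route 4 regrets: 850, 550, 450, 270 → max 850
Route 5 regrets: 0, 220, 120, 340 → max 340
Route 6 regrets: 60, 740, 760, 0 → max 760
Smallest max regret = 340 → Route 5.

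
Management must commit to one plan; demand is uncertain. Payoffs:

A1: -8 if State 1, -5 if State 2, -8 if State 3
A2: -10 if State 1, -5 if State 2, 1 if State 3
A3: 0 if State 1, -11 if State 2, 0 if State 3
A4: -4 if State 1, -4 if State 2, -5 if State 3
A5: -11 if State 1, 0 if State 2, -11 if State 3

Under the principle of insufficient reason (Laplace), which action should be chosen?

Row averages: A1=-7, A2=-14/3, A3=-11/3, A4=-13/3, A5=-22/3
Highest average = -11/3 → A3.

A3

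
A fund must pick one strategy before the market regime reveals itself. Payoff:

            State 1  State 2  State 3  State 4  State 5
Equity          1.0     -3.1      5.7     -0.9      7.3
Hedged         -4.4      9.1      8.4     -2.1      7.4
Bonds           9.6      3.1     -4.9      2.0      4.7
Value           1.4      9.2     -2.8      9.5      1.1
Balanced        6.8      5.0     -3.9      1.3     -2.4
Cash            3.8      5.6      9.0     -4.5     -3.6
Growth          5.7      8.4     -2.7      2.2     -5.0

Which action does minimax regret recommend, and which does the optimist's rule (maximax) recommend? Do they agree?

Column bests: State 1=9.6, State 2=9.2, State 3=9.0, State 4=9.5, State 5=7.4.
Equity regrets: 8.6, 12.3, 3.3, 10.4, 0.1 → max 12.3
Hedged regrets: 14.0, 0.1, 0.6, 11.6, 0.0 → max 14.0
Bonds regrets: 0.0, 6.1, 13.9, 7.5, 2.7 → max 13.9
Value regrets: 8.2, 0.0, 11.8, 0.0, 6.3 → max 11.8
Balanced regrets: 2.8, 4.2, 12.9, 8.2, 9.8 → max 12.9
Cash regrets: 5.8, 3.6, 0.0, 14.0, 11.0 → max 14.0
Growth regrets: 3.9, 0.8, 11.7, 7.3, 12.4 → max 12.4
Smallest max regret = 11.8 → Value.
Row maxima: Equity=7.3, Hedged=9.1, Bonds=9.6, Value=9.5, Balanced=6.8, Cash=9.0, Growth=8.4
Best best-case = 9.6 → Bonds.

minimax regret → Value; maximax → Bonds (disagree)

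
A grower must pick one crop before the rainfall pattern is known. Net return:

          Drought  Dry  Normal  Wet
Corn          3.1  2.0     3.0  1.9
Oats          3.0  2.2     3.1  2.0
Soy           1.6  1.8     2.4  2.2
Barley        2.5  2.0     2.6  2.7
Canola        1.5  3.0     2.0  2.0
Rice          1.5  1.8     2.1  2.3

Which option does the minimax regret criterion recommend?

Oats

Column bests: Drought=3.1, Dry=3.0, Normal=3.1, Wet=2.7.
Corn regrets: 0.0, 1.0, 0.1, 0.8 → max 1.0
Oats regrets: 0.1, 0.8, 0.0, 0.7 → max 0.8
Soy regrets: 1.5, 1.2, 0.7, 0.5 → max 1.5
Barley regrets: 0.6, 1.0, 0.5, 0.0 → max 1.0
Canola regrets: 1.6, 0.0, 1.1, 0.7 → max 1.6
Rice regrets: 1.6, 1.2, 1.0, 0.4 → max 1.6
Smallest max regret = 0.8 → Oats.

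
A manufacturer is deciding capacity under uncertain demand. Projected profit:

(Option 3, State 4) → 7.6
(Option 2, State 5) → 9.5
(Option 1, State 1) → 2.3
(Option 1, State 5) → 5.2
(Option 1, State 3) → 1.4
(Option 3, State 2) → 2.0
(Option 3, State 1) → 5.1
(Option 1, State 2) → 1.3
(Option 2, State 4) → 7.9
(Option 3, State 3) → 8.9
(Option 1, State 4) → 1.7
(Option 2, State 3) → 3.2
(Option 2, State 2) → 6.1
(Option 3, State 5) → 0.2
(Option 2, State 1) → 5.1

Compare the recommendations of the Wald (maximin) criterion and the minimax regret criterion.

Row minima: Option 1=1.3, Option 2=3.2, Option 3=0.2
Best worst-case = 3.2 → Option 2.
Column bests: State 1=5.1, State 2=6.1, State 3=8.9, State 4=7.9, State 5=9.5.
Option 1 regrets: 2.8, 4.8, 7.5, 6.2, 4.3 → max 7.5
Option 2 regrets: 0.0, 0.0, 5.7, 0.0, 0.0 → max 5.7
Option 3 regrets: 0.0, 4.1, 0.0, 0.3, 9.3 → max 9.3
Smallest max regret = 5.7 → Option 2.

maximin → Option 2; minimax regret → Option 2 (agree)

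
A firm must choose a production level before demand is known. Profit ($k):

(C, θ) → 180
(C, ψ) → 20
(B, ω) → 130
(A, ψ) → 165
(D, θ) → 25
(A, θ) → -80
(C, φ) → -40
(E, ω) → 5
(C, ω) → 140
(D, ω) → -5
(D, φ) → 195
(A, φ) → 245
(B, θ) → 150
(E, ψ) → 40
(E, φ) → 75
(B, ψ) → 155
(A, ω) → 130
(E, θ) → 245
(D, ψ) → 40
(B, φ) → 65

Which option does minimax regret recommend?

Column bests: θ=245, φ=245, ψ=165, ω=140.
A regrets: 325, 0, 0, 10 → max 325
B regrets: 95, 180, 10, 10 → max 180
C regrets: 65, 285, 145, 0 → max 285
D regrets: 220, 50, 125, 145 → max 220
E regrets: 0, 170, 125, 135 → max 170
Smallest max regret = 170 → E.

E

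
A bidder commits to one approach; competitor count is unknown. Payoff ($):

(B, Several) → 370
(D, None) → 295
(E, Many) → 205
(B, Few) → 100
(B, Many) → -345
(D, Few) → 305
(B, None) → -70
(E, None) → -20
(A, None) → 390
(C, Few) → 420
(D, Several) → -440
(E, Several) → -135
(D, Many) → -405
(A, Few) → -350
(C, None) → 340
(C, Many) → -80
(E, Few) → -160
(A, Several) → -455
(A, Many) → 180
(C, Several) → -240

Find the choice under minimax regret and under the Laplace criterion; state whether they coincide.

Column bests: None=390, Few=420, Several=370, Many=205.
A regrets: 0, 770, 825, 25 → max 825
B regrets: 460, 320, 0, 550 → max 550
C regrets: 50, 0, 610, 285 → max 610
D regrets: 95, 115, 810, 610 → max 810
E regrets: 410, 580, 505, 0 → max 580
Smallest max regret = 550 → B.
Row averages: A=-58.75, B=13.75, C=110, D=-61.25, E=-27.5
Highest average = 110 → C.

minimax regret → B; laplace → C (disagree)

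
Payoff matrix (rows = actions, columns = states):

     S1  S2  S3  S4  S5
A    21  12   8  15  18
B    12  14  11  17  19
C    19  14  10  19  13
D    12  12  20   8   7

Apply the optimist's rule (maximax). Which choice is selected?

A

Row maxima: A=21, B=19, C=19, D=20
Best best-case = 21 → A.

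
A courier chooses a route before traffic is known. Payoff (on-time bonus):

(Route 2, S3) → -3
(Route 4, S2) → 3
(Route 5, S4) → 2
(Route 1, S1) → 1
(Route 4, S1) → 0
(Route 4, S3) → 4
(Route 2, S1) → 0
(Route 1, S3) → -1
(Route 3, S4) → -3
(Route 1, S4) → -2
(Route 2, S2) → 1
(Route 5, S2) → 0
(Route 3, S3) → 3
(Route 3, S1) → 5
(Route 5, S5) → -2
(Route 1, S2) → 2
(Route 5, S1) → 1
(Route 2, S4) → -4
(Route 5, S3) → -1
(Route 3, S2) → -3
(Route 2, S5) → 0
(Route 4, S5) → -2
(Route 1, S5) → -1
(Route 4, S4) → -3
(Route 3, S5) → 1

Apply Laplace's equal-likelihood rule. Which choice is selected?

Row averages: Route 1=-0.2, Route 2=-1.2, Route 3=0.6, Route 4=0.4, Route 5=0
Highest average = 0.6 → Route 3.

Route 3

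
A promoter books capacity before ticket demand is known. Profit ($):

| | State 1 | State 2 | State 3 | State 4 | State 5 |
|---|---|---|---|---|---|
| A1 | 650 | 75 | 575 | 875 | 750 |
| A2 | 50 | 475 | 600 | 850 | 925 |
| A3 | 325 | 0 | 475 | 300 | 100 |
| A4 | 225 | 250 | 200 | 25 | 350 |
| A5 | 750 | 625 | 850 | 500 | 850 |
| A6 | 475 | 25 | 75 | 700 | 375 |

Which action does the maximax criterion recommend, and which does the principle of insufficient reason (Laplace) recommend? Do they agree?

maximax → A2; laplace → A5 (disagree)

Row maxima: A1=875, A2=925, A3=475, A4=350, A5=850, A6=700
Best best-case = 925 → A2.
Row averages: A1=585, A2=580, A3=240, A4=210, A5=715, A6=330
Highest average = 715 → A5.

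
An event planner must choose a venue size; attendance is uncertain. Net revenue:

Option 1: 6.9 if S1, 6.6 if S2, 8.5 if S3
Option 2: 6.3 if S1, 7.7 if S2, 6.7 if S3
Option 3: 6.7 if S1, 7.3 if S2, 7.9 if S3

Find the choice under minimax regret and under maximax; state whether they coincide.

Column bests: S1=6.9, S2=7.7, S3=8.5.
Option 1 regrets: 0.0, 1.1, 0.0 → max 1.1
Option 2 regrets: 0.6, 0.0, 1.8 → max 1.8
Option 3 regrets: 0.2, 0.4, 0.6 → max 0.6
Smallest max regret = 0.6 → Option 3.
Row maxima: Option 1=8.5, Option 2=7.7, Option 3=7.9
Best best-case = 8.5 → Option 1.

minimax regret → Option 3; maximax → Option 1 (disagree)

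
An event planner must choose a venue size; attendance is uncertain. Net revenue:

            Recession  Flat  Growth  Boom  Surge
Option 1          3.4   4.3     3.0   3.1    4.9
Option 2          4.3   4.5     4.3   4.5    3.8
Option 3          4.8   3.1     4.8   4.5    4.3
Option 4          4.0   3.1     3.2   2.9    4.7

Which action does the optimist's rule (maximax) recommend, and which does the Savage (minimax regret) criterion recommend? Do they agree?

Row maxima: Option 1=4.9, Option 2=4.5, Option 3=4.8, Option 4=4.7
Best best-case = 4.9 → Option 1.
Column bests: Recession=4.8, Flat=4.5, Growth=4.8, Boom=4.5, Surge=4.9.
Option 1 regrets: 1.4, 0.2, 1.8, 1.4, 0.0 → max 1.8
Option 2 regrets: 0.5, 0.0, 0.5, 0.0, 1.1 → max 1.1
Option 3 regrets: 0.0, 1.4, 0.0, 0.0, 0.6 → max 1.4
Option 4 regrets: 0.8, 1.4, 1.6, 1.6, 0.2 → max 1.6
Smallest max regret = 1.1 → Option 2.

maximax → Option 1; minimax regret → Option 2 (disagree)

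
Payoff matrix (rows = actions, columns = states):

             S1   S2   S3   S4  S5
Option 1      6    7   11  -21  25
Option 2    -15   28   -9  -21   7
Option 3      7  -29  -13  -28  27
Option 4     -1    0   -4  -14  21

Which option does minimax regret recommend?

Option 1

Column bests: S1=7, S2=28, S3=11, S4=-14, S5=27.
Option 1 regrets: 1, 21, 0, 7, 2 → max 21
Option 2 regrets: 22, 0, 20, 7, 20 → max 22
Option 3 regrets: 0, 57, 24, 14, 0 → max 57
Option 4 regrets: 8, 28, 15, 0, 6 → max 28
Smallest max regret = 21 → Option 1.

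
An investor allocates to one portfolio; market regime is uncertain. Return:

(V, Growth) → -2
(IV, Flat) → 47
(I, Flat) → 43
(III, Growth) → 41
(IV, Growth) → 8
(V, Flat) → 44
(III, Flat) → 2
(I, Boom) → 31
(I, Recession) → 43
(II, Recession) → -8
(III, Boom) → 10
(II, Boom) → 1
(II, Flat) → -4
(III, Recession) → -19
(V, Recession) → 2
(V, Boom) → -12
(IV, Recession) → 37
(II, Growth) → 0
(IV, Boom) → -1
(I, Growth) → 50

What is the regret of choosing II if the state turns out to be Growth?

50

Best payoff under Growth is 50.
Regret = 50 − 0 = 50.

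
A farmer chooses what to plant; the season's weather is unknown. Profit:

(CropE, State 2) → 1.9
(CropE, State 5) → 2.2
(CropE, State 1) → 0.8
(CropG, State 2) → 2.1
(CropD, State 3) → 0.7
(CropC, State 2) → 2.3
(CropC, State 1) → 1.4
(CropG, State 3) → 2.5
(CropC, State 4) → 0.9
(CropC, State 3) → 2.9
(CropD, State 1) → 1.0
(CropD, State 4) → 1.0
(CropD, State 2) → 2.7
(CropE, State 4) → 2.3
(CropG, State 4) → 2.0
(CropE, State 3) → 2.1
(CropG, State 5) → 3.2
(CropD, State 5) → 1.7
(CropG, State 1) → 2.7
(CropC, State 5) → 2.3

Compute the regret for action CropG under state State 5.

Best payoff under State 5 is 3.2.
Regret = 3.2 − 3.2 = 0.0.

0.0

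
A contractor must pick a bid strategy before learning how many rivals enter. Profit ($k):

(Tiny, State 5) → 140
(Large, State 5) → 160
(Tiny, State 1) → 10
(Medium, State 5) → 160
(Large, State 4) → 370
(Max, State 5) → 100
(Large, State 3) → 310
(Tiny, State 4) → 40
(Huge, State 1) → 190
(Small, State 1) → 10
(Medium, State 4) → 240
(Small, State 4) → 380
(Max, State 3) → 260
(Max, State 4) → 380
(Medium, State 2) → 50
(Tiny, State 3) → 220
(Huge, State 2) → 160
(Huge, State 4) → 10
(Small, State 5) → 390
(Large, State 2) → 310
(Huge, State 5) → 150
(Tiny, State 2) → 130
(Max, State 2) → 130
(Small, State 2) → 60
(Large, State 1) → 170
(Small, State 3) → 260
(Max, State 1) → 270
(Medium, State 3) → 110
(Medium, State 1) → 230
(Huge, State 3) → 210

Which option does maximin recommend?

Row minima: Tiny=10, Small=10, Medium=50, Large=160, Huge=10, Max=100
Best worst-case = 160 → Large.

Large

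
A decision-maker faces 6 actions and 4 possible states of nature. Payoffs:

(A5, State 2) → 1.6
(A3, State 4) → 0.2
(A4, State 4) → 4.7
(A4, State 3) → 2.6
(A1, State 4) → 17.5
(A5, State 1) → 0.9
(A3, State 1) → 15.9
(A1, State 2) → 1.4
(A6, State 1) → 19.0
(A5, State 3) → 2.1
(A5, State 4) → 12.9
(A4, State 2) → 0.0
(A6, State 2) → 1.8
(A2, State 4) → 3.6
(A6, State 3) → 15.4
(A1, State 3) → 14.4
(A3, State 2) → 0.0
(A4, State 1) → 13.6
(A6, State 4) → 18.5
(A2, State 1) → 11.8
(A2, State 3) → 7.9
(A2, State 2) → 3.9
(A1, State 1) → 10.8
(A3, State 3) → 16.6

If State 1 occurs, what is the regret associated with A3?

Best payoff under State 1 is 19.0.
Regret = 19.0 − 15.9 = 3.1.

3.1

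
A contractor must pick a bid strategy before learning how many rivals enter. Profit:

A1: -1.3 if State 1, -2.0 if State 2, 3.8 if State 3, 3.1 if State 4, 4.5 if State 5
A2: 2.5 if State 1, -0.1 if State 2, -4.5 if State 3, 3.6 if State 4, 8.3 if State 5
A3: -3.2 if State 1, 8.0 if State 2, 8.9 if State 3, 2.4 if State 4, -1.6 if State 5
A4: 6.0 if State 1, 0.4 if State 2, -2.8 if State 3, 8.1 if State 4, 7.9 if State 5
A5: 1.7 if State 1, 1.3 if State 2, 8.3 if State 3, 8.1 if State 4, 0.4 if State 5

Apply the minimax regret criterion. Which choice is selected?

A5

Column bests: State 1=6.0, State 2=8.0, State 3=8.9, State 4=8.1, State 5=8.3.
A1 regrets: 7.3, 10.0, 5.1, 5.0, 3.8 → max 10.0
A2 regrets: 3.5, 8.1, 13.4, 4.5, 0.0 → max 13.4
A3 regrets: 9.2, 0.0, 0.0, 5.7, 9.9 → max 9.9
A4 regrets: 0.0, 7.6, 11.7, 0.0, 0.4 → max 11.7
A5 regrets: 4.3, 6.7, 0.6, 0.0, 7.9 → max 7.9
Smallest max regret = 7.9 → A5.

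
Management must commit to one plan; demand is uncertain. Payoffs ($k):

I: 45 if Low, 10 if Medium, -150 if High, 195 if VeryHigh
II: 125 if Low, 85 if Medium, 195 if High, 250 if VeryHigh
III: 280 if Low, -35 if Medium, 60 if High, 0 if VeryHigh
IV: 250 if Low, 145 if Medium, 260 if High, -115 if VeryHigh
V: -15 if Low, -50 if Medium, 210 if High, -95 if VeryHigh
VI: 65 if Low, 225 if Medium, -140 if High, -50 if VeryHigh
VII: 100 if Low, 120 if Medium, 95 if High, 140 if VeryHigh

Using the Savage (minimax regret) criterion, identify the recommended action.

II

Column bests: Low=280, Medium=225, High=260, VeryHigh=250.
I regrets: 235, 215, 410, 55 → max 410
II regrets: 155, 140, 65, 0 → max 155
III regrets: 0, 260, 200, 250 → max 260
IV regrets: 30, 80, 0, 365 → max 365
V regrets: 295, 275, 50, 345 → max 345
VI regrets: 215, 0, 400, 300 → max 400
VII regrets: 180, 105, 165, 110 → max 180
Smallest max regret = 155 → II.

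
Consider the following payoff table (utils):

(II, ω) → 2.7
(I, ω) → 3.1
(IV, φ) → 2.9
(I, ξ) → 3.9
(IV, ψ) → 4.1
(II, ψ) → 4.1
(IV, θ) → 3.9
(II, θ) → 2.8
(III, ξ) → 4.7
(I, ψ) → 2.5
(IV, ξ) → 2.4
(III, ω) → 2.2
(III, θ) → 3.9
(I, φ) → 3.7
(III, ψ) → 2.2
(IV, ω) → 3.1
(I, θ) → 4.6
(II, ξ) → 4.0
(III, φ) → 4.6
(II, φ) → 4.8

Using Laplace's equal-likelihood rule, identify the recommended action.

Row averages: I=3.56, II=3.68, III=3.52, IV=3.28
Highest average = 3.68 → II.

II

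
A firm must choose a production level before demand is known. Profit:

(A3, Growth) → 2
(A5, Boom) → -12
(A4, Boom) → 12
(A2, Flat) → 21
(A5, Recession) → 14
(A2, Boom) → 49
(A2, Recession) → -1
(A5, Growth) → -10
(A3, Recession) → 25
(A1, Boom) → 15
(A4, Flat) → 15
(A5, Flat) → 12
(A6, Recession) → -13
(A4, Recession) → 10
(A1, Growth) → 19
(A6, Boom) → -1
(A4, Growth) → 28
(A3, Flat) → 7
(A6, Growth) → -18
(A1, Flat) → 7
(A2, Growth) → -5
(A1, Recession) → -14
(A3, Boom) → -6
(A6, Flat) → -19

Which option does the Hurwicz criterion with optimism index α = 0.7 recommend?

A1: 0.7·19 + 0.3·(-14) = 9.1
A2: 0.7·49 + 0.3·(-5) = 32.8
A3: 0.7·25 + 0.3·(-6) = 15.7
A4: 0.7·28 + 0.3·10 = 22.6
A5: 0.7·14 + 0.3·(-12) = 6.2
A6: 0.7·(-1) + 0.3·(-19) = -6.4
Highest Hurwicz score = 32.8 → A2.

A2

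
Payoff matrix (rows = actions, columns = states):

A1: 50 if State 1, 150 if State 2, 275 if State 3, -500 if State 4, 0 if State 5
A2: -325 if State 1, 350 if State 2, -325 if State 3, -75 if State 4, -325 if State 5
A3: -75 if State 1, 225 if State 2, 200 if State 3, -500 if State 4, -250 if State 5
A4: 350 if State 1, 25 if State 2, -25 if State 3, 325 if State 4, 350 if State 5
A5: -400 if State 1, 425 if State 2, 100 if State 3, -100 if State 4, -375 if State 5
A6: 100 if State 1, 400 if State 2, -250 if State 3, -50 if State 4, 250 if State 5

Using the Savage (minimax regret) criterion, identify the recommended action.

A4

Column bests: State 1=350, State 2=425, State 3=275, State 4=325, State 5=350.
A1 regrets: 300, 275, 0, 825, 350 → max 825
A2 regrets: 675, 75, 600, 400, 675 → max 675
A3 regrets: 425, 200, 75, 825, 600 → max 825
A4 regrets: 0, 400, 300, 0, 0 → max 400
A5 regrets: 750, 0, 175, 425, 725 → max 750
A6 regrets: 250, 25, 525, 375, 100 → max 525
Smallest max regret = 400 → A4.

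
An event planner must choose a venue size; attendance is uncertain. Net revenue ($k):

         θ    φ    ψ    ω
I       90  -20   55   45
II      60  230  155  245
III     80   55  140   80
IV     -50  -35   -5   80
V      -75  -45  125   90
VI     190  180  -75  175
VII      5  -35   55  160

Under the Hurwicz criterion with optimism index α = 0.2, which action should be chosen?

II

I: 0.2·90 + 0.8·(-20) = 2
II: 0.2·245 + 0.8·60 = 97
III: 0.2·140 + 0.8·55 = 72
IV: 0.2·80 + 0.8·(-50) = -24
V: 0.2·125 + 0.8·(-75) = -35
VI: 0.2·190 + 0.8·(-75) = -22
VII: 0.2·160 + 0.8·(-35) = 4
Highest Hurwicz score = 97 → II.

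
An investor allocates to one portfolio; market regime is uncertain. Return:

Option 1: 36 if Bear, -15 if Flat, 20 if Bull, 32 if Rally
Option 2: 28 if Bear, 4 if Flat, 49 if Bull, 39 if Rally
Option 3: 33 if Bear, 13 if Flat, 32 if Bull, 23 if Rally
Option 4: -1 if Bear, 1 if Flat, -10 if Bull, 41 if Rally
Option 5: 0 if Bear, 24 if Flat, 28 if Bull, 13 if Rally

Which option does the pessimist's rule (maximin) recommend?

Option 3

Row minima: Option 1=-15, Option 2=4, Option 3=13, Option 4=-10, Option 5=0
Best worst-case = 13 → Option 3.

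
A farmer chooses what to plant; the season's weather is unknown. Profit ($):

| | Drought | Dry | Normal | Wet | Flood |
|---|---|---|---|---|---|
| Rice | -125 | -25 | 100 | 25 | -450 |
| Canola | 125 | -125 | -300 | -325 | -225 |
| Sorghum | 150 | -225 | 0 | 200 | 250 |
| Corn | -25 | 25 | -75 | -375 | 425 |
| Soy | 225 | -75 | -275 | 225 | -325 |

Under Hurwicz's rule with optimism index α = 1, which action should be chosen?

Rice: 1·100 + 0·(-450) = 100
Canola: 1·125 + 0·(-325) = 125
Sorghum: 1·250 + 0·(-225) = 250
Corn: 1·425 + 0·(-375) = 425
Soy: 1·225 + 0·(-325) = 225
Highest Hurwicz score = 425 → Corn.

Corn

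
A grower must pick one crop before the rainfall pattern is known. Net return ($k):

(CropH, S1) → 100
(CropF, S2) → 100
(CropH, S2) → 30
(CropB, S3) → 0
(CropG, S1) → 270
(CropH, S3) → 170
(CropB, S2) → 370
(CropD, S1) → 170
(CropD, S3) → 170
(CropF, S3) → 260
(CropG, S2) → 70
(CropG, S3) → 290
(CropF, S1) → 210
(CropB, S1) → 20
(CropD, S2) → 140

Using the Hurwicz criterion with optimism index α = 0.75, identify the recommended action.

CropG: 0.75·290 + 0.25·70 = 235
CropB: 0.75·370 + 0.25·0 = 277.5
CropF: 0.75·260 + 0.25·100 = 220
CropD: 0.75·170 + 0.25·140 = 162.5
CropH: 0.75·170 + 0.25·30 = 135
Highest Hurwicz score = 277.5 → CropB.

CropB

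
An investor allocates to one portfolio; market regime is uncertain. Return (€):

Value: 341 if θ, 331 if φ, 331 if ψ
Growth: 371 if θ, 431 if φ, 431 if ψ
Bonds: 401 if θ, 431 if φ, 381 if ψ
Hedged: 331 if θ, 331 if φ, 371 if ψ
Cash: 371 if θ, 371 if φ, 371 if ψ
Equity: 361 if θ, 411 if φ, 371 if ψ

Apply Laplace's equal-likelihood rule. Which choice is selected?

Growth

Row averages: Value=1003/3, Growth=411, Bonds=1213/3, Hedged=1033/3, Cash=371, Equity=381
Highest average = 411 → Growth.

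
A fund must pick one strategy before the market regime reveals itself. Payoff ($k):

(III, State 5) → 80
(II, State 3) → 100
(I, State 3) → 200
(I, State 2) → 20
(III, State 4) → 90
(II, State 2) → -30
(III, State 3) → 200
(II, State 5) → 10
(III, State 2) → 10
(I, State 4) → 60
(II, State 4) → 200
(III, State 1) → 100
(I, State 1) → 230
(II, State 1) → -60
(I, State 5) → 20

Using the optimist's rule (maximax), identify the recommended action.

Row maxima: I=230, II=200, III=200
Best best-case = 230 → I.

I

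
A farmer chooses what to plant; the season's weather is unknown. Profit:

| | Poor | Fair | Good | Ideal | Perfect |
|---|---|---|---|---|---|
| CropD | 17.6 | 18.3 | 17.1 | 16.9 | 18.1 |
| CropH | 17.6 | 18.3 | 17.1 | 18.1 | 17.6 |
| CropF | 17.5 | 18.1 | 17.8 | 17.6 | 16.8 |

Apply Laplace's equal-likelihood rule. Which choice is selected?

Row averages: CropD=17.6, CropH=17.74, CropF=17.56
Highest average = 17.74 → CropH.

CropH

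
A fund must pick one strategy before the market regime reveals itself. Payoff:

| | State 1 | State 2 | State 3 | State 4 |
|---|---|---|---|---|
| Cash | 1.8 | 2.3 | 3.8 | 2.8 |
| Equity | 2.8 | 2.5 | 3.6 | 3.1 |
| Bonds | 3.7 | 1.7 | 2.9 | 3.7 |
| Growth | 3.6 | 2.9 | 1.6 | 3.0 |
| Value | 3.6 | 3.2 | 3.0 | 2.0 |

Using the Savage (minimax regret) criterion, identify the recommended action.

Equity

Column bests: State 1=3.7, State 2=3.2, State 3=3.8, State 4=3.7.
Cash regrets: 1.9, 0.9, 0.0, 0.9 → max 1.9
Equity regrets: 0.9, 0.7, 0.2, 0.6 → max 0.9
Bonds regrets: 0.0, 1.5, 0.9, 0.0 → max 1.5
Growth regrets: 0.1, 0.3, 2.2, 0.7 → max 2.2
Value regrets: 0.1, 0.0, 0.8, 1.7 → max 1.7
Smallest max regret = 0.9 → Equity.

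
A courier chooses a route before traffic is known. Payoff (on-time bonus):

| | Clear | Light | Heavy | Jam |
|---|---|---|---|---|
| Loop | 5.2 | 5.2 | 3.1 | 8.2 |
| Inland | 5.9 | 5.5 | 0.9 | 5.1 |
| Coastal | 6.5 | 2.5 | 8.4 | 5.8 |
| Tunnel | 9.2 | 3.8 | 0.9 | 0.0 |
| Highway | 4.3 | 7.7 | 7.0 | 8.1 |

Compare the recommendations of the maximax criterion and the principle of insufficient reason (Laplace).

maximax → Tunnel; laplace → Highway (disagree)

Row maxima: Loop=8.2, Inland=5.9, Coastal=8.4, Tunnel=9.2, Highway=8.1
Best best-case = 9.2 → Tunnel.
Row averages: Loop=5.425, Inland=4.35, Coastal=5.8, Tunnel=3.475, Highway=6.775
Highest average = 6.775 → Highway.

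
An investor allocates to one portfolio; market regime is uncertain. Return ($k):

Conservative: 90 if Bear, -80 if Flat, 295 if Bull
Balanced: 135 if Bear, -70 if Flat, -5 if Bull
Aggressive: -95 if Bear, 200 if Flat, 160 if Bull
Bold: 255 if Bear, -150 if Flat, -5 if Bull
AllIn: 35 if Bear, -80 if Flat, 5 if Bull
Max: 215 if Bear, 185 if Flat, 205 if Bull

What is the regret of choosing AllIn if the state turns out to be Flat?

Best payoff under Flat is 200.
Regret = 200 − (-80) = 280.

280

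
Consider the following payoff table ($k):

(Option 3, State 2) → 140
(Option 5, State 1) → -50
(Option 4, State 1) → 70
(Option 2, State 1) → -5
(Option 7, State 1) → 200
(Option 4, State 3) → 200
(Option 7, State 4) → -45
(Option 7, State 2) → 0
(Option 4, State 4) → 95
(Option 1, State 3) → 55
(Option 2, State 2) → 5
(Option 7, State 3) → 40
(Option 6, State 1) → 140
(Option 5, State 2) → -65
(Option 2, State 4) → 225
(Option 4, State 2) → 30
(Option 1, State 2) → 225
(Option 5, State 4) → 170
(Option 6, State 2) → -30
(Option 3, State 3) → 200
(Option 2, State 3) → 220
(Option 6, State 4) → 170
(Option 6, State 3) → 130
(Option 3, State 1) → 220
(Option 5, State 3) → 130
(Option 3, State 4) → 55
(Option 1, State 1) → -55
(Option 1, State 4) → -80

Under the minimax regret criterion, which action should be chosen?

Option 3

Column bests: State 1=220, State 2=225, State 3=220, State 4=225.
Option 1 regrets: 275, 0, 165, 305 → max 305
Option 2 regrets: 225, 220, 0, 0 → max 225
Option 3 regrets: 0, 85, 20, 170 → max 170
Option 4 regrets: 150, 195, 20, 130 → max 195
Option 5 regrets: 270, 290, 90, 55 → max 290
Option 6 regrets: 80, 255, 90, 55 → max 255
Option 7 regrets: 20, 225, 180, 270 → max 270
Smallest max regret = 170 → Option 3.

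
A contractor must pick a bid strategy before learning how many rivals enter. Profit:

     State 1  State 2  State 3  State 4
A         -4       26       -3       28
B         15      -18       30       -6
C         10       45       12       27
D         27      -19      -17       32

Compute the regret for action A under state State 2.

Best payoff under State 2 is 45.
Regret = 45 − 26 = 19.

19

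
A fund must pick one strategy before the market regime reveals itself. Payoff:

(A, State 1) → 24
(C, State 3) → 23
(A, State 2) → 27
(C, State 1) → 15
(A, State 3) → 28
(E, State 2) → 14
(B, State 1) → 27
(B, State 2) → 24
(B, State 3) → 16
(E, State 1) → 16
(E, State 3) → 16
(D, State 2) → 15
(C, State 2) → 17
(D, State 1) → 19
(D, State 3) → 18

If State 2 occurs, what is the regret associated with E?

Best payoff under State 2 is 27.
Regret = 27 − 14 = 13.

13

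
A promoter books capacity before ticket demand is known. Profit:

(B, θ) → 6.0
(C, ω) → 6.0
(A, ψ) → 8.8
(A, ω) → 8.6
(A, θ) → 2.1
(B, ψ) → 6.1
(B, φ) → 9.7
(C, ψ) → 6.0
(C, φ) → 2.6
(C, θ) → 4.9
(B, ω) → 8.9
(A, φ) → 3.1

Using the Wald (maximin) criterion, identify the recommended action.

B

Row minima: A=2.1, B=6.0, C=2.6
Best worst-case = 6.0 → B.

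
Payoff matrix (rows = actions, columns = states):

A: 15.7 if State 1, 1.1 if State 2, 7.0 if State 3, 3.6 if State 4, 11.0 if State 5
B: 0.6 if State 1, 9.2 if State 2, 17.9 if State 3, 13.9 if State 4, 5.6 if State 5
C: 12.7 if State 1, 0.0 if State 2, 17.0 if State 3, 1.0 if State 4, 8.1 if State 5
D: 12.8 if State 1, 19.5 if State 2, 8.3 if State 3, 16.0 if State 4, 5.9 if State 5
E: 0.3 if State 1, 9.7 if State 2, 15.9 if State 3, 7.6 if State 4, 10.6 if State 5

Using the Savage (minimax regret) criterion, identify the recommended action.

D

Column bests: State 1=15.7, State 2=19.5, State 3=17.9, State 4=16.0, State 5=11.0.
A regrets: 0.0, 18.4, 10.9, 12.4, 0.0 → max 18.4
B regrets: 15.1, 10.3, 0.0, 2.1, 5.4 → max 15.1
C regrets: 3.0, 19.5, 0.9, 15.0, 2.9 → max 19.5
D regrets: 2.9, 0.0, 9.6, 0.0, 5.1 → max 9.6
E regrets: 15.4, 9.8, 2.0, 8.4, 0.4 → max 15.4
Smallest max regret = 9.6 → D.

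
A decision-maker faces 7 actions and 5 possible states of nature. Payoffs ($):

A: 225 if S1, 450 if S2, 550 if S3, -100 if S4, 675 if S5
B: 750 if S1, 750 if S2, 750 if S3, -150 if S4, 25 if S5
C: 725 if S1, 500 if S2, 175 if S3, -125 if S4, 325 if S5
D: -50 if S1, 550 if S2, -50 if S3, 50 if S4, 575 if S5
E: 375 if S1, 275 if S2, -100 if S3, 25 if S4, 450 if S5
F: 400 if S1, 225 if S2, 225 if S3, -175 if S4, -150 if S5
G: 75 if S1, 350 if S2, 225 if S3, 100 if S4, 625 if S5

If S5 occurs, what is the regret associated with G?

50

Best payoff under S5 is 675.
Regret = 675 − 625 = 50.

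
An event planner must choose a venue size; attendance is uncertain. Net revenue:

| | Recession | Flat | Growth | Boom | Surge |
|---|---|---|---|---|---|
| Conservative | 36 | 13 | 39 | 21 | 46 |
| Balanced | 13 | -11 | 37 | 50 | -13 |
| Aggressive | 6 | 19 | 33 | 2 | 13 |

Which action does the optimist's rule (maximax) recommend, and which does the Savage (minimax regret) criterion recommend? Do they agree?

Row maxima: Conservative=46, Balanced=50, Aggressive=33
Best best-case = 50 → Balanced.
Column bests: Recession=36, Flat=19, Growth=39, Boom=50, Surge=46.
Conservative regrets: 0, 6, 0, 29, 0 → max 29
Balanced regrets: 23, 30, 2, 0, 59 → max 59
Aggressive regrets: 30, 0, 6, 48, 33 → max 48
Smallest max regret = 29 → Conservative.

maximax → Balanced; minimax regret → Conservative (disagree)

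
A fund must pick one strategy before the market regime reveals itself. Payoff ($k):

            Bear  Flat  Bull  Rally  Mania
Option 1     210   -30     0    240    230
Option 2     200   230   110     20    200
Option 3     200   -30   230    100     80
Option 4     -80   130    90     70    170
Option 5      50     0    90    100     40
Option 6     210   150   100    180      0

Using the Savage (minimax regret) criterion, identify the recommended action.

Option 2

Column bests: Bear=210, Flat=230, Bull=230, Rally=240, Mania=230.
Option 1 regrets: 0, 260, 230, 0, 0 → max 260
Option 2 regrets: 10, 0, 120, 220, 30 → max 220
Option 3 regrets: 10, 260, 0, 140, 150 → max 260
Option 4 regrets: 290, 100, 140, 170, 60 → max 290
Option 5 regrets: 160, 230, 140, 140, 190 → max 230
Option 6 regrets: 0, 80, 130, 60, 230 → max 230
Smallest max regret = 220 → Option 2.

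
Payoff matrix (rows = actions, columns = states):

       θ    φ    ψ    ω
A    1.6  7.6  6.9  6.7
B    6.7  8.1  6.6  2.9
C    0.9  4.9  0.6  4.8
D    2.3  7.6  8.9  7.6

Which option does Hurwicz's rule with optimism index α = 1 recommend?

A: 1·7.6 + 0·1.6 = 7.6
B: 1·8.1 + 0·2.9 = 8.1
C: 1·4.9 + 0·0.6 = 4.9
D: 1·8.9 + 0·2.3 = 8.9
Highest Hurwicz score = 8.9 → D.

D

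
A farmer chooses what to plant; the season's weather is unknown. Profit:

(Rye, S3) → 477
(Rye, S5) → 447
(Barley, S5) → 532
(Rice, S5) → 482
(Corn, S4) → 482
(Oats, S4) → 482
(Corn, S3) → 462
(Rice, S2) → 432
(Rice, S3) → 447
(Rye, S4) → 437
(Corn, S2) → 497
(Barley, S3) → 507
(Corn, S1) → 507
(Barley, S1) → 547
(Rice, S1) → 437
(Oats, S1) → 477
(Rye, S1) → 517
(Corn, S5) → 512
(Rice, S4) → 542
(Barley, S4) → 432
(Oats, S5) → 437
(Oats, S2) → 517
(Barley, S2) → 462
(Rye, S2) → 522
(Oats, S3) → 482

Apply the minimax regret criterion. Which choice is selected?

Corn

Column bests: S1=547, S2=522, S3=507, S4=542, S5=532.
Corn regrets: 40, 25, 45, 60, 20 → max 60
Rye regrets: 30, 0, 30, 105, 85 → max 105
Oats regrets: 70, 5, 25, 60, 95 → max 95
Barley regrets: 0, 60, 0, 110, 0 → max 110
Rice regrets: 110, 90, 60, 0, 50 → max 110
Smallest max regret = 60 → Corn.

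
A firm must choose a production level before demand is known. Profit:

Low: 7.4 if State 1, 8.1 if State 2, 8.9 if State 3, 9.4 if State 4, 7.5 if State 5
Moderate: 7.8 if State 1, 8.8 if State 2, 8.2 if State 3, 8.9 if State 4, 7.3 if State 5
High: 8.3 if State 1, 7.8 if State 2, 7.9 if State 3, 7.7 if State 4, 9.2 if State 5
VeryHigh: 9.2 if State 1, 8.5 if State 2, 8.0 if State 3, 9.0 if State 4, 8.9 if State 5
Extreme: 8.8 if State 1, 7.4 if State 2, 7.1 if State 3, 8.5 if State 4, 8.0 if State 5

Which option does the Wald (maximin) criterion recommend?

Row minima: Low=7.4, Moderate=7.3, High=7.7, VeryHigh=8.0, Extreme=7.1
Best worst-case = 8.0 → VeryHigh.

VeryHigh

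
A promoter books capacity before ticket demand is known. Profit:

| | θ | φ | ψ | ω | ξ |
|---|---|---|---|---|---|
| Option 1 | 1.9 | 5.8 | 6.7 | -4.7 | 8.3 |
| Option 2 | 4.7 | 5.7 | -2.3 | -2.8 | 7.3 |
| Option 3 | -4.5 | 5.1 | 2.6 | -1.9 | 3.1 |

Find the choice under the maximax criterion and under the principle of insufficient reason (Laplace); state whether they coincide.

Row maxima: Option 1=8.3, Option 2=7.3, Option 3=5.1
Best best-case = 8.3 → Option 1.
Row averages: Option 1=3.6, Option 2=2.52, Option 3=0.88
Highest average = 3.6 → Option 1.

maximax → Option 1; laplace → Option 1 (agree)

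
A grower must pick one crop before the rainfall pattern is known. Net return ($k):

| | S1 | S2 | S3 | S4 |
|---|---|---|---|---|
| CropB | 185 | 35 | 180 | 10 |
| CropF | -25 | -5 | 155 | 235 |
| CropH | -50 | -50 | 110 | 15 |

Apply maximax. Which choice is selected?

Row maxima: CropB=185, CropF=235, CropH=110
Best best-case = 235 → CropF.

CropF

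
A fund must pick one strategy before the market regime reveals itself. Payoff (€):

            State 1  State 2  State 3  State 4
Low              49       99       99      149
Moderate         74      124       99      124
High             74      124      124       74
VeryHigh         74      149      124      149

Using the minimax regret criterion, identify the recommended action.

Column bests: State 1=74, State 2=149, State 3=124, State 4=149.
Low regrets: 25, 50, 25, 0 → max 50
Moderate regrets: 0, 25, 25, 25 → max 25
High regrets: 0, 25, 0, 75 → max 75
VeryHigh regrets: 0, 0, 0, 0 → max 0
Smallest max regret = 0 → VeryHigh.

VeryHigh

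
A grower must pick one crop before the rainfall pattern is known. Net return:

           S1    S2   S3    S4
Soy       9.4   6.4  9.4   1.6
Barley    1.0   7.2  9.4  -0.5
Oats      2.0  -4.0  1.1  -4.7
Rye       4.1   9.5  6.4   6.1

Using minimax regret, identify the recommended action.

Column bests: S1=9.4, S2=9.5, S3=9.4, S4=6.1.
Soy regrets: 0.0, 3.1, 0.0, 4.5 → max 4.5
Barley regrets: 8.4, 2.3, 0.0, 6.6 → max 8.4
Oats regrets: 7.4, 13.5, 8.3, 10.8 → max 13.5
Rye regrets: 5.3, 0.0, 3.0, 0.0 → max 5.3
Smallest max regret = 4.5 → Soy.

Soy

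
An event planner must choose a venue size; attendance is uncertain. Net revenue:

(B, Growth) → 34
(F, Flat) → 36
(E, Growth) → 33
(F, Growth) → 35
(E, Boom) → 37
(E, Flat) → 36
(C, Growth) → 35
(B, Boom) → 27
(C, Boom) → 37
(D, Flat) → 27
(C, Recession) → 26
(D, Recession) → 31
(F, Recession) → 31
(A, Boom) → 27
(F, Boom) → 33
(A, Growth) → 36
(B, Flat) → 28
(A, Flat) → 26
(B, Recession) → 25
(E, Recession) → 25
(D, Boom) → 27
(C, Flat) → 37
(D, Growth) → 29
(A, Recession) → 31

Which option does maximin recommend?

F

Row minima: A=26, B=25, C=26, D=27, E=25, F=31
Best worst-case = 31 → F.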